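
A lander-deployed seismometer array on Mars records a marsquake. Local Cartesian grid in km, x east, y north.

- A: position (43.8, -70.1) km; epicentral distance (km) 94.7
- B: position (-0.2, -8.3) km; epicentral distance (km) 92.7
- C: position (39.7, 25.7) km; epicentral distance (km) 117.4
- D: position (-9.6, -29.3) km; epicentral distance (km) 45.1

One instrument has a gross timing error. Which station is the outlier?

Solve using three stations at a time. Using A, C, D (subtract circle equations pairwise → linear system) gives (x, y) ≈ (-49.0, -51.2).
Distances from that point to each station vs reported:
  A: calculated 94.7 vs reported 94.7 → residual 0.0 km
  B: calculated 65.0 vs reported 92.7 → residual 27.7 km
  C: calculated 117.4 vs reported 117.4 → residual 0.0 km
  D: calculated 45.1 vs reported 45.1 → residual 0.0 km
A, C, D are mutually consistent (residuals ≈ 0); B is off by 27.7 km.

B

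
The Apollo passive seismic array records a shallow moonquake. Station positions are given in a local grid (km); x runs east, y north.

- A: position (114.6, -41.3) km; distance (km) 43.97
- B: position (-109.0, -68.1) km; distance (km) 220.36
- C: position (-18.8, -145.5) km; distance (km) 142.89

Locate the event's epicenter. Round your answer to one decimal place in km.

110.7 km east, -85.1 km north

Circle about each station: (x − 114.6)² + (y + 41.3)² = 43.97²; (x + 109.0)² + (y + 68.1)² = 220.36²; (x + 18.8)² + (y + 145.5)² = 142.89².
Subtracting the A equation from the B and C equations removes the quadratic terms:
-447.2 x − 53.6 y = -44945.41
-266.8 x − 208.4 y = -11799.35
Solving the 2×2 system: x ≈ 110.7, y ≈ -85.1 km.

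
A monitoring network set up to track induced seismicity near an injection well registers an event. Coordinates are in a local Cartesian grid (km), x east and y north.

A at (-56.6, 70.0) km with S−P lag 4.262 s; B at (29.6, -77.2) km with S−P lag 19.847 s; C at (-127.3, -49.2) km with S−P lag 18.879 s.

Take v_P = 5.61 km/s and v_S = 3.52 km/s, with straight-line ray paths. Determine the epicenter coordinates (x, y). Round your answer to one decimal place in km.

-30.3 km east, 100.5 km north

Distance from S−P lag: d = Δt · v_P v_S / (v_P − v_S) = Δt · (5.61·3.52)/(5.61−3.52) ≈ 9.4484·Δt.
So d_A = 40.27, d_B = 187.52, d_C = 178.38 km.
Circle about each station: (x + 56.6)² + (y − 70.0)² = 40.27²; (x − 29.6)² + (y + 77.2)² = 187.52²; (x + 127.3)² + (y + 49.2)² = 178.38².
Subtracting the A equation from the B and C equations removes the quadratic terms:
172.4 x − 294.4 y = -34809.64
-141.4 x − 238.4 y = -19675.38
Solving the 2×2 system: x ≈ -30.3, y ≈ 100.5 km.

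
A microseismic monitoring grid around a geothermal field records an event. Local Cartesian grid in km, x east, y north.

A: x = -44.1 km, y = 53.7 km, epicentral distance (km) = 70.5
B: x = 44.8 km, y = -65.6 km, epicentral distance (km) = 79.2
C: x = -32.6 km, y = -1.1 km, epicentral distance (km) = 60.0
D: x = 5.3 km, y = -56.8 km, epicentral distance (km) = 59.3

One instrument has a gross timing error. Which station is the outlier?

Solve using three stations at a time. Using A, B, D (subtract circle equations pairwise → linear system) gives (x, y) ≈ (4.4, 2.5).
Distances from that point to each station vs reported:
  A: calculated 70.5 vs reported 70.5 → residual 0.0 km
  B: calculated 79.2 vs reported 79.2 → residual 0.0 km
  C: calculated 37.1 vs reported 60.0 → residual 22.9 km
  D: calculated 59.3 vs reported 59.3 → residual 0.0 km
A, B, D are mutually consistent (residuals ≈ 0); C is off by 22.9 km.

C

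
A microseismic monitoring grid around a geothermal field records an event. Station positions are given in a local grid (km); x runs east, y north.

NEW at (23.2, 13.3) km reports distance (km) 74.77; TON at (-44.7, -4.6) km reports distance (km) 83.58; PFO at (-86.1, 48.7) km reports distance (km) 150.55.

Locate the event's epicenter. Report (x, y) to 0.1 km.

Circle about each station: (x − 23.2)² + (y − 13.3)² = 74.77²; (x + 44.7)² + (y + 4.6)² = 83.58²; (x + 86.1)² + (y − 48.7)² = 150.55².
Subtracting pairs of circle equations eliminates x²+y² and gives linear equations (the radical axes):
-135.8 x − 35.8 y = -90.94
-218.6 x + 70.8 y = -8004.98
Solving the 2×2 system: x ≈ 16.8, y ≈ -61.2 km.

x ≈ 16.8 km, y ≈ -61.2 km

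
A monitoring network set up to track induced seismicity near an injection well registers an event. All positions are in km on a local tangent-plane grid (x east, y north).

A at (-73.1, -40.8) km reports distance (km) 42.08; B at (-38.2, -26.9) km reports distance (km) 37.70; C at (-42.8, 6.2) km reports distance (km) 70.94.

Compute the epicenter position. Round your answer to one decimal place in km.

Circle about each station: (x + 73.1)² + (y + 40.8)² = 42.08²; (x + 38.2)² + (y + 26.9)² = 37.70²; (x + 42.8)² + (y − 6.2)² = 70.94².
Subtracting pairs of circle equations eliminates x²+y² and gives linear equations (the radical axes):
69.8 x + 27.8 y = -4475.96
60.6 x + 94.0 y = -8399.73
Solving the 2×2 system: x ≈ -38.4, y ≈ -64.6 km.
Check against A (with the unrounded x, y): √((x + 73.1)²+(y + 40.8)²) = 42.09 ≈ 42.08 km. ✓

-38.4 km east, -64.6 km north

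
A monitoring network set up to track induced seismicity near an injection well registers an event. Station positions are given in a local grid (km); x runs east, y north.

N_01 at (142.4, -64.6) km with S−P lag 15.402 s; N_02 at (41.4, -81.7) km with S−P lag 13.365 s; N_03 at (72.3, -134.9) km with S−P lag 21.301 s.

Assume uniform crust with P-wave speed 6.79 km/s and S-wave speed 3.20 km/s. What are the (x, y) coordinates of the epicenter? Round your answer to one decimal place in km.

69.9 km east, -6.0 km north

Distance from S−P lag: d = Δt · v_P v_S / (v_P − v_S) = Δt · (6.79·3.20)/(6.79−3.20) ≈ 6.0524·Δt.
So d_N_01 = 93.22, d_N_02 = 80.89, d_N_03 = 128.92 km.
Circle about each station: (x − 142.4)² + (y + 64.6)² = 93.22²; (x − 41.4)² + (y + 81.7)² = 80.89²; (x − 72.3)² + (y + 134.9)² = 128.92².
Subtracting pairs of circle equations eliminates x²+y² and gives linear equations (the radical axes):
-202.0 x − 34.2 y = -13915.29
-140.2 x − 140.6 y = -8956.02
Solving the 2×2 system: x ≈ 69.9, y ≈ -6.0 km.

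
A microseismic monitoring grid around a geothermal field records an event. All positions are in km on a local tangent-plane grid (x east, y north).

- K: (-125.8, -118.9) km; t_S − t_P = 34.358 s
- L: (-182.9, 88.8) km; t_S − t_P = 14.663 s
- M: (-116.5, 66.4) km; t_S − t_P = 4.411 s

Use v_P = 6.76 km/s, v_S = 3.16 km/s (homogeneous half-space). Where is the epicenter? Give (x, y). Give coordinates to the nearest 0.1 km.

-96.1 km east, 82.8 km north

Distance from S−P lag: d = Δt · v_P v_S / (v_P − v_S) = Δt · (6.76·3.16)/(6.76−3.16) ≈ 5.9338·Δt.
So d_K = 203.87, d_L = 87.01, d_M = 26.17 km.
Circle about each station: (x + 125.8)² + (y + 118.9)² = 203.87²; (x + 182.9)² + (y − 88.8)² = 87.01²; (x + 116.5)² + (y − 66.4)² = 26.17².
Subtracting the K equation from the L and M equations removes the quadratic terms:
-114.2 x + 415.4 y = 45367.24
18.6 x + 370.6 y = 28896.47
Solving the 2×2 system: x ≈ -96.1, y ≈ 82.8 km.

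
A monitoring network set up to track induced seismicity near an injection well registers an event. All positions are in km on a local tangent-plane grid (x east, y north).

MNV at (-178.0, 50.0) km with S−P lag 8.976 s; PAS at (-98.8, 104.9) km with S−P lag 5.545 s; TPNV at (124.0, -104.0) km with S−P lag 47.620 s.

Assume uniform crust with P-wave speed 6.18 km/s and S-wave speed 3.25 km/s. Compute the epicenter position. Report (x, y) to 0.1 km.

Distance from S−P lag: d = Δt · v_P v_S / (v_P − v_S) = Δt · (6.18·3.25)/(6.18−3.25) ≈ 6.8549·Δt.
So d_MNV = 61.53, d_PAS = 38.01, d_TPNV = 326.43 km.
Circle about each station: (x + 178.0)² + (y − 50.0)² = 61.53²; (x + 98.8)² + (y − 104.9)² = 38.01²; (x − 124.0)² + (y + 104.0)² = 326.43².
Subtracting the MNV equation from the PAS and TPNV equations removes the quadratic terms:
158.4 x + 109.8 y = -11077.37
604.0 x − 308.0 y = -110762.60
Solving the 2×2 system: x ≈ -135.3, y ≈ 94.3 km.

-135.3 km east, 94.3 km north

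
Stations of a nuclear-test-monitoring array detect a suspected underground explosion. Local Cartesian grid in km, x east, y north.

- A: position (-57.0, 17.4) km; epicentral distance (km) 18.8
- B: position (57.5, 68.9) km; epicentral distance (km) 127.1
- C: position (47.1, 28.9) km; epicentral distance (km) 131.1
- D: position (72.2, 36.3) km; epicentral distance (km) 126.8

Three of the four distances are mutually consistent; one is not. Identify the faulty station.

Solve using three stations at a time. Using A, B, D (subtract circle equations pairwise → linear system) gives (x, y) ≈ (-49.3, -0.0).
Distances from that point to each station vs reported:
  A: calculated 19.1 vs reported 18.8 → residual 0.3 km
  B: calculated 127.1 vs reported 127.1 → residual 0.0 km
  C: calculated 100.7 vs reported 131.1 → residual 30.4 km
  D: calculated 126.8 vs reported 126.8 → residual 0.0 km
A, B, D are mutually consistent (residuals ≈ 0); C is off by 30.4 km.

C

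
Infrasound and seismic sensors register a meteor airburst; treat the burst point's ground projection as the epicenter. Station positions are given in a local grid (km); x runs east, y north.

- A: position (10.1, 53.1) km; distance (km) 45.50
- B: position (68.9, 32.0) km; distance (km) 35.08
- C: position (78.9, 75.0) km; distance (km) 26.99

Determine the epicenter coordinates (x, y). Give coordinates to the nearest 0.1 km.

(54.3, 63.9)

Circle about each station: (x − 10.1)² + (y − 53.1)² = 45.50²; (x − 68.9)² + (y − 32.0)² = 35.08²; (x − 78.9)² + (y − 75.0)² = 26.99².
Subtracting the A equation from the B and C equations removes the quadratic terms:
117.6 x − 42.2 y = 3689.23
137.6 x + 43.8 y = 10270.38
Solving the 2×2 system: x ≈ 54.3, y ≈ 63.9 km.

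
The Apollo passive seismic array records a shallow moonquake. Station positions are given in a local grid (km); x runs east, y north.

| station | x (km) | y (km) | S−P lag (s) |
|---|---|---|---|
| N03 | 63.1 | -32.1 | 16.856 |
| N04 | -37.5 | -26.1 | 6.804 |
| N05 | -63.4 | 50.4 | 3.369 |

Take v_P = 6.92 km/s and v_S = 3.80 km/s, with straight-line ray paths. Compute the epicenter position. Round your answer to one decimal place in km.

-68.1 km east, 22.4 km north

Distance from S−P lag: d = Δt · v_P v_S / (v_P − v_S) = Δt · (6.92·3.80)/(6.92−3.80) ≈ 8.4282·Δt.
So d_N03 = 142.07, d_N04 = 57.35, d_N05 = 28.39 km.
Circle about each station: (x − 63.1)² + (y + 32.1)² = 142.07²; (x + 37.5)² + (y + 26.1)² = 57.35²; (x + 63.4)² + (y − 50.4)² = 28.39².
Subtracting pairs of circle equations eliminates x²+y² and gives linear equations (the radical axes):
-201.2 x + 12.0 y = 13970.30
-253.0 x + 165.0 y = 20925.59
Solving the 2×2 system: x ≈ -68.1, y ≈ 22.4 km.
Check against N03 (with the unrounded x, y): √((x − 63.1)²+(y + 32.1)²) = 142.07 ≈ 142.07 km. ✓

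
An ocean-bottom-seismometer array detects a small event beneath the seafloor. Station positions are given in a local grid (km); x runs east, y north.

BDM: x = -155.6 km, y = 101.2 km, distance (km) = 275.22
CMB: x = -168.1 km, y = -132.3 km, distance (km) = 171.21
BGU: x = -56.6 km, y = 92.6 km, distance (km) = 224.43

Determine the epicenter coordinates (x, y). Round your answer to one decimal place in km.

(2.9, -123.8)

Circle about each station: (x + 155.6)² + (y − 101.2)² = 275.22²; (x + 168.1)² + (y + 132.3)² = 171.21²; (x + 56.6)² + (y − 92.6)² = 224.43².
Subtracting the BDM equation from the CMB and BGU equations removes the quadratic terms:
-25.0 x − 467.0 y = 57741.28
198.0 x − 17.2 y = 2702.74
Solving the 2×2 system: x ≈ 2.9, y ≈ -123.8 km.
Check against BDM (with the unrounded x, y): √((x + 155.6)²+(y − 101.2)²) = 275.22 ≈ 275.22 km. ✓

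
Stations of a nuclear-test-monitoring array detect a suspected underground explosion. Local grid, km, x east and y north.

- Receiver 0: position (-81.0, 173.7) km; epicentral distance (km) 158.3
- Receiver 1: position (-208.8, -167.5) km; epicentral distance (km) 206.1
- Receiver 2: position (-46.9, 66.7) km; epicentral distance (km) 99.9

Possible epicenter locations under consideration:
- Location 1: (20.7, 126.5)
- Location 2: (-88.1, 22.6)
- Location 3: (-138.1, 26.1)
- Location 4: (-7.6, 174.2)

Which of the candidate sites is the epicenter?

Location 3

For each candidate, compare |candidate − station| to the reported distance:
Location 1: residuals Receiver 0 46.2, Receiver 1 166.9, Receiver 2 9.6 → max 166.9 km
Location 2: residuals Receiver 0 7.0, Receiver 1 19.1, Receiver 2 39.5 → max 39.5 km
Location 3: residuals Receiver 0 0.0, Receiver 1 0.0, Receiver 2 0.1 → max 0.1 km
Location 4: residuals Receiver 0 84.9, Receiver 1 190.4, Receiver 2 14.6 → max 190.4 km
Only Location 3 has all residuals ≈ 0.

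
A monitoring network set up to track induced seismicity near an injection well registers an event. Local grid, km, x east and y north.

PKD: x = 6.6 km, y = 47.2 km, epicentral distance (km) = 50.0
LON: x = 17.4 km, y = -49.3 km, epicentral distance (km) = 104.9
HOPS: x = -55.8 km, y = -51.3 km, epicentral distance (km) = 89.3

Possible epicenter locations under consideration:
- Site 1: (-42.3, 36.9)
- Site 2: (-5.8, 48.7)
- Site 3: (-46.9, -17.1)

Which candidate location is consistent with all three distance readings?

Site 1

For each candidate, compare |candidate − station| to the reported distance:
Site 1: residuals PKD 0.0, LON 0.0, HOPS 0.1 → max 0.1 km
Site 2: residuals PKD 37.5, LON 4.2, HOPS 22.5 → max 37.5 km
Site 3: residuals PKD 33.6, LON 33.0, HOPS 54.0 → max 54.0 km
Only Site 1 has all residuals ≈ 0.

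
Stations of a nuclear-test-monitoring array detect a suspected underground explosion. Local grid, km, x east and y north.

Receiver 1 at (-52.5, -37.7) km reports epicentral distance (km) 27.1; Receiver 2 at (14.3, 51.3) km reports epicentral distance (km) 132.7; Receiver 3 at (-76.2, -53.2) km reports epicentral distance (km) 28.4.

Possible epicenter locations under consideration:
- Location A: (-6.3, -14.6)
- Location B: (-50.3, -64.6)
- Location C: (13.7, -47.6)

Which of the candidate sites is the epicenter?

For each candidate, compare |candidate − station| to the reported distance:
Location A: residuals Receiver 1 24.6, Receiver 2 63.7, Receiver 3 51.4 → max 63.7 km
Location B: residuals Receiver 1 0.1, Receiver 2 0.0, Receiver 3 0.1 → max 0.1 km
Location C: residuals Receiver 1 39.8, Receiver 2 33.8, Receiver 3 61.7 → max 61.7 km
Only Location B has all residuals ≈ 0.

Location B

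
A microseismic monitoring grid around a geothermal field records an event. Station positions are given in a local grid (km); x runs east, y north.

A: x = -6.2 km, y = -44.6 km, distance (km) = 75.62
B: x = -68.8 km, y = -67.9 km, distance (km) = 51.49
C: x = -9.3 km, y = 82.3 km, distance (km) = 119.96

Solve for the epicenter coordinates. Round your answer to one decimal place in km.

Circle about each station: (x + 6.2)² + (y + 44.6)² = 75.62²; (x + 68.8)² + (y + 67.9)² = 51.49²; (x + 9.3)² + (y − 82.3)² = 119.96².
Subtracting the A equation from the B and C equations removes the quadratic terms:
-125.2 x − 46.6 y = 10383.41
-6.2 x + 253.8 y = -3839.84
Solving the 2×2 system: x ≈ -76.6, y ≈ -17.0 km.

x ≈ -76.6 km, y ≈ -17.0 km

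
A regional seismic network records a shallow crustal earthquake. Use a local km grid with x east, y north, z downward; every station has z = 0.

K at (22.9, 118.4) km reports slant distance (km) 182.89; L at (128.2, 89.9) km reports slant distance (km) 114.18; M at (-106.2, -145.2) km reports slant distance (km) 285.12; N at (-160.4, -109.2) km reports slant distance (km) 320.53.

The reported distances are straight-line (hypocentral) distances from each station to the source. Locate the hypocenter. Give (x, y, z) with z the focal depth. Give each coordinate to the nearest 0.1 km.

Each station gives a sphere (x−x_i)² + (y−y_i)² + z² = d_i² (stations at z=0).
Subtracting the K sphere from L and M: z² cancels, leaving linear equations in x and y:
210.6 x − 57.0 y = 30385.96
-258.2 x − 527.2 y = -30026.15
Solving: x ≈ 141.007, y ≈ -12.105 km (keep extra digits for the depth step; rounded: 141.0, -12.1).
Then from the K sphere: z² = 182.89² − (x − 22.9)² − (y − 118.4)² with x = 141.007, y = -12.105, so z ≈ 49.678 ≈ 49.7 km.

x ≈ 141.0 km, y ≈ -12.1 km, depth ≈ 49.7 km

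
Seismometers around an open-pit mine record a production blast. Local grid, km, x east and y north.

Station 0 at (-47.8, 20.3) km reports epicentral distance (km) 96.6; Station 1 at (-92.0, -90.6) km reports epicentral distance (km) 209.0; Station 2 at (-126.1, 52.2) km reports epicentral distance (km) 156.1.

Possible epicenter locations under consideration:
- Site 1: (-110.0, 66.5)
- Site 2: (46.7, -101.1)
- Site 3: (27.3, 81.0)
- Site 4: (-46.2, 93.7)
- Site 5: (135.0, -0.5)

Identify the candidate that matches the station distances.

For each candidate, compare |candidate − station| to the reported distance:
Site 1: residuals Station 0 19.1, Station 1 50.9, Station 2 134.6 → max 134.6 km
Site 2: residuals Station 0 57.2, Station 1 69.9, Station 2 74.9 → max 74.9 km
Site 3: residuals Station 0 0.0, Station 1 0.0, Station 2 0.0 → max 0.0 km
Site 4: residuals Station 0 23.2, Station 1 19.1, Station 2 66.1 → max 66.1 km
Site 5: residuals Station 0 87.4, Station 1 35.2, Station 2 110.3 → max 110.3 km
Only Site 3 has all residuals ≈ 0.

Site 3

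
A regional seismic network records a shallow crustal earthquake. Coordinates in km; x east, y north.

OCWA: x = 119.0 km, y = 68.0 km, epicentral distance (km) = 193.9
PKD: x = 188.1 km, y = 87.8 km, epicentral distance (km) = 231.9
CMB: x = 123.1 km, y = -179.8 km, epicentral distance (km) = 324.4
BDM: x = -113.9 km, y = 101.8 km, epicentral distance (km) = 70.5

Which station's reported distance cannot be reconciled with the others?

Solve using three stations at a time. Using PKD, CMB, BDM (subtract circle equations pairwise → linear system) gives (x, y) ≈ (-43.5, 98.5).
Distances from that point to each station vs reported:
  OCWA: calculated 165.4 vs reported 193.9 → residual 28.5 km
  PKD: calculated 231.9 vs reported 231.9 → residual 0.0 km
  CMB: calculated 324.4 vs reported 324.4 → residual 0.0 km
  BDM: calculated 70.4 vs reported 70.5 → residual 0.1 km
PKD, CMB, BDM are mutually consistent (residuals ≈ 0); OCWA is off by 28.5 km.

OCWA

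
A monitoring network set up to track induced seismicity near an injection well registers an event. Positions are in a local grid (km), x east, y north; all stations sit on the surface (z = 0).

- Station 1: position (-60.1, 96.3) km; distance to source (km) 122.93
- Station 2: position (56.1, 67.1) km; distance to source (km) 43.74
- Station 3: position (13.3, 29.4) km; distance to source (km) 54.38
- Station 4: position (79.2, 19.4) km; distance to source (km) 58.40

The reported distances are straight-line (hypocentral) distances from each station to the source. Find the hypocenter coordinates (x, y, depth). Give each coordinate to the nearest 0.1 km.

Each station gives a sphere (x−x_i)² + (y−y_i)² + z² = d_i² (stations at z=0).
Subtracting the Station 1 sphere from Station 2 and Station 3: z² cancels, leaving linear equations in x and y:
232.4 x − 58.4 y = 7962.52
146.8 x − 133.8 y = 310.15
Solving: x ≈ 46.500, y ≈ 48.700 km (keep extra digits for the depth step; rounded: 46.5, 48.7).
Then from the Station 1 sphere: z² = 122.93² − (x + 60.1)² − (y − 96.3)² with x = 46.500, y = 48.700, so z ≈ 38.503 ≈ 38.5 km.

x ≈ 46.5 km, y ≈ 48.7 km, depth ≈ 38.5 km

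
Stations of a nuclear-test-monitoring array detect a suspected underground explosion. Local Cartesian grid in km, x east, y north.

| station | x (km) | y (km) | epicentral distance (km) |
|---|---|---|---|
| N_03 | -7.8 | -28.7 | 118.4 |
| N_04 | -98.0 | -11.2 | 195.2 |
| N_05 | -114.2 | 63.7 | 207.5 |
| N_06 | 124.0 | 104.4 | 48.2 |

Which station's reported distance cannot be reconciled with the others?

N_06

Solve using three stations at a time. Using N_03, N_04, N_05 (subtract circle equations pairwise → linear system) gives (x, y) ≈ (91.4, 35.9).
Distances from that point to each station vs reported:
  N_03: calculated 118.4 vs reported 118.4 → residual 0.0 km
  N_04: calculated 195.2 vs reported 195.2 → residual 0.0 km
  N_05: calculated 207.5 vs reported 207.5 → residual 0.0 km
  N_06: calculated 75.8 vs reported 48.2 → residual 27.6 km
N_03, N_04, N_05 are mutually consistent (residuals ≈ 0); N_06 is off by 27.6 km.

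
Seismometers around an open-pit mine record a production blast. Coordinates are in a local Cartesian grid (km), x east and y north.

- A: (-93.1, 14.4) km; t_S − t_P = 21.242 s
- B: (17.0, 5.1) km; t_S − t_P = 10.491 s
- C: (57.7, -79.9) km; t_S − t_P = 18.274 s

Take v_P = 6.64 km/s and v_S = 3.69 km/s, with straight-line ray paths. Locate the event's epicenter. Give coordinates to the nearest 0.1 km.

(74.0, 71.0)

Distance from S−P lag: d = Δt · v_P v_S / (v_P − v_S) = Δt · (6.64·3.69)/(6.64−3.69) ≈ 8.3056·Δt.
So d_A = 176.43, d_B = 87.13, d_C = 151.78 km.
Circle about each station: (x + 93.1)² + (y − 14.4)² = 176.43²; (x − 17.0)² + (y − 5.1)² = 87.13²; (x − 57.7)² + (y + 79.9)² = 151.78².
Subtracting pairs of circle equations eliminates x²+y² and gives linear equations (the radical axes):
220.2 x − 18.6 y = 14975.95
301.6 x − 188.6 y = 8928.71
Solving the 2×2 system: x ≈ 74.0, y ≈ 71.0 km.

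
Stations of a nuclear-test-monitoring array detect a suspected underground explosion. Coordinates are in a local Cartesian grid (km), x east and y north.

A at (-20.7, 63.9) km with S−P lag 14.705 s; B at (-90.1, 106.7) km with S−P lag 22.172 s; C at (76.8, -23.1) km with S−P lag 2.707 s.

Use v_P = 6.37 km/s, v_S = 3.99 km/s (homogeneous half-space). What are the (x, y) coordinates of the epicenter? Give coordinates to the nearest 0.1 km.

x ≈ 87.4 km, y ≈ -50.0 km

Distance from S−P lag: d = Δt · v_P v_S / (v_P − v_S) = Δt · (6.37·3.99)/(6.37−3.99) ≈ 10.6791·Δt.
So d_A = 157.04, d_B = 236.78, d_C = 28.91 km.
Circle about each station: (x + 20.7)² + (y − 63.9)² = 157.04²; (x + 90.1)² + (y − 106.7)² = 236.78²; (x − 76.8)² + (y + 23.1)² = 28.91².
Subtracting the A equation from the B and C equations removes the quadratic terms:
-138.8 x + 85.6 y = -16412.01
195.0 x − 174.0 y = 25745.92
Solving the 2×2 system: x ≈ 87.4, y ≈ -50.0 km.
Check against A (with the unrounded x, y): √((x + 20.7)²+(y − 63.9)²) = 157.05 ≈ 157.04 km. ✓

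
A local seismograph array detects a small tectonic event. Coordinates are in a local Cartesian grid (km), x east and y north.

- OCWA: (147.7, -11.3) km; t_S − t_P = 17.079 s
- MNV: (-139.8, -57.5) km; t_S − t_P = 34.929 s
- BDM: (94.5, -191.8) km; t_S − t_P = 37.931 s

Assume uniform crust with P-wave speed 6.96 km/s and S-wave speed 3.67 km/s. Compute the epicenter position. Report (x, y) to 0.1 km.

Distance from S−P lag: d = Δt · v_P v_S / (v_P − v_S) = Δt · (6.96·3.67)/(6.96−3.67) ≈ 7.7639·Δt.
So d_OCWA = 132.60, d_MNV = 271.18, d_BDM = 294.49 km.
Circle about each station: (x − 147.7)² + (y + 11.3)² = 132.60²; (x + 139.8)² + (y + 57.5)² = 271.18²; (x − 94.5)² + (y + 191.8)² = 294.49².
Subtracting the OCWA equation from the MNV and BDM equations removes the quadratic terms:
-575.0 x − 92.4 y = -55048.52
-106.4 x − 361.0 y = -45367.09
Solving the 2×2 system: x ≈ 79.3, y ≈ 102.3 km.
Check against OCWA (with the unrounded x, y): √((x − 147.7)²+(y + 11.3)²) = 132.60 ≈ 132.60 km. ✓

79.3 km east, 102.3 km north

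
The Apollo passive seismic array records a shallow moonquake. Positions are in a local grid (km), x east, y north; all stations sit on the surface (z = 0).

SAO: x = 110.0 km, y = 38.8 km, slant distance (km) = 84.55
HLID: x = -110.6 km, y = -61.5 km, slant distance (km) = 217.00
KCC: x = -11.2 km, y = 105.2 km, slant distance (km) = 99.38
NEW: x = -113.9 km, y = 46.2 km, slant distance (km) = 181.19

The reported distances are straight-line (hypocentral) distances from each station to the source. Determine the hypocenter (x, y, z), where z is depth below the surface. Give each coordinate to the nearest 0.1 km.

(56.1, 63.7, 60.2)

Each station gives a sphere (x−x_i)² + (y−y_i)² + z² = d_i² (stations at z=0).
Subtracting the SAO sphere from HLID and KCC: z² cancels, leaving linear equations in x and y:
-441.2 x − 200.6 y = -37531.13
-242.4 x + 132.8 y = -5140.64
Solving: x ≈ 56.105, y ≈ 63.698 km (keep extra digits for the depth step; rounded: 56.1, 63.7).
Then from the SAO sphere: z² = 84.55² − (x − 110.0)² − (y − 38.8)² with x = 56.105, y = 63.698, so z ≈ 60.201 ≈ 60.2 km.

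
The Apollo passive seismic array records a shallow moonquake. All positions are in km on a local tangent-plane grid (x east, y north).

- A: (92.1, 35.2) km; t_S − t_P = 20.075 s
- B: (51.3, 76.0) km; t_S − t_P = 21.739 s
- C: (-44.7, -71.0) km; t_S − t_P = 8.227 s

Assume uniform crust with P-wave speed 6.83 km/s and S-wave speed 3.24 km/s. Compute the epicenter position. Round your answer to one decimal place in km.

Distance from S−P lag: d = Δt · v_P v_S / (v_P − v_S) = Δt · (6.83·3.24)/(6.83−3.24) ≈ 6.1641·Δt.
So d_A = 123.74, d_B = 134.00, d_C = 50.71 km.
Circle about each station: (x − 92.1)² + (y − 35.2)² = 123.74²; (x − 51.3)² + (y − 76.0)² = 134.00²; (x + 44.7)² + (y + 71.0)² = 50.71².
Subtracting pairs of circle equations eliminates x²+y² and gives linear equations (the radical axes):
-81.6 x + 81.6 y = -3958.17
-273.6 x − 212.4 y = 10057.72
Solving the 2×2 system: x ≈ 0.5, y ≈ -48.0 km.

x ≈ 0.5 km, y ≈ -48.0 km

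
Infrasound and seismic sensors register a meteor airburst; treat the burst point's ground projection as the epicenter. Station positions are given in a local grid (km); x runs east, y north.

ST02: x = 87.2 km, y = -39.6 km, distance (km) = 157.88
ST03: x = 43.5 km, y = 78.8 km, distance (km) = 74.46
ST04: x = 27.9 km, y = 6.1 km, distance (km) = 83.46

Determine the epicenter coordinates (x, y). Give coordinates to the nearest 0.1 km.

Circle about each station: (x − 87.2)² + (y + 39.6)² = 157.88²; (x − 43.5)² + (y − 78.8)² = 74.46²; (x − 27.9)² + (y − 6.1)² = 83.46².
Subtracting pairs of circle equations eliminates x²+y² and gives linear equations (the radical axes):
-87.4 x + 236.8 y = 18311.49
-118.6 x + 91.4 y = 9604.14
Solving the 2×2 system: x ≈ -29.9, y ≈ 66.3 km.

(-29.9, 66.3)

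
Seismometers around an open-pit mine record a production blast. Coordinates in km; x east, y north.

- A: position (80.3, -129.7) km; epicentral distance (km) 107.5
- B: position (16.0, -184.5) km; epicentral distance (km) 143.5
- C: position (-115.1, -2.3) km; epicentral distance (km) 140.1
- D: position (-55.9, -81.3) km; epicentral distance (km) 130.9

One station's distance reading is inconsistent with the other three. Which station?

D

Solve using three stations at a time. Using A, B, C (subtract circle equations pairwise → linear system) gives (x, y) ≈ (19.5, -41.1).
Distances from that point to each station vs reported:
  A: calculated 107.5 vs reported 107.5 → residual 0.0 km
  B: calculated 143.5 vs reported 143.5 → residual 0.0 km
  C: calculated 140.1 vs reported 140.1 → residual 0.0 km
  D: calculated 85.5 vs reported 130.9 → residual 45.4 km
A, B, C are mutually consistent (residuals ≈ 0); D is off by 45.4 km.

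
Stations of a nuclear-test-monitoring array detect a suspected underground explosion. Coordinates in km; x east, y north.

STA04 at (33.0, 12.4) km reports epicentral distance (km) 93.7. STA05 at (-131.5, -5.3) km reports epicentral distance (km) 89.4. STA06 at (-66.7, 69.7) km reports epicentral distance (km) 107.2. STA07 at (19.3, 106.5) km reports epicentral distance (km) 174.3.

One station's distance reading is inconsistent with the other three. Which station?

STA07

Solve using three stations at a time. Using STA04, STA05, STA06 (subtract circle equations pairwise → linear system) gives (x, y) ≈ (-47.4, -35.8).
Distances from that point to each station vs reported:
  STA04: calculated 93.7 vs reported 93.7 → residual 0.0 km
  STA05: calculated 89.4 vs reported 89.4 → residual 0.0 km
  STA06: calculated 107.2 vs reported 107.2 → residual 0.0 km
  STA07: calculated 157.2 vs reported 174.3 → residual 17.1 km
STA04, STA05, STA06 are mutually consistent (residuals ≈ 0); STA07 is off by 17.1 km.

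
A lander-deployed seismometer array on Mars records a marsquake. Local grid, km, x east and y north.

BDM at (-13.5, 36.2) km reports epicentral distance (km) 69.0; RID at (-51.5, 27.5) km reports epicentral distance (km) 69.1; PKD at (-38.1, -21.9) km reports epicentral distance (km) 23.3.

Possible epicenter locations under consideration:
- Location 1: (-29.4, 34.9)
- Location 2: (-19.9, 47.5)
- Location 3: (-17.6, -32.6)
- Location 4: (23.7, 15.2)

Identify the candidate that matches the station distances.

Location 3

For each candidate, compare |candidate − station| to the reported distance:
Location 1: residuals BDM 53.0, RID 45.8, PKD 34.2 → max 53.0 km
Location 2: residuals BDM 56.0, RID 31.7, PKD 48.4 → max 56.0 km
Location 3: residuals BDM 0.1, RID 0.1, PKD 0.2 → max 0.2 km
Location 4: residuals BDM 26.3, RID 7.1, PKD 48.8 → max 48.8 km
Only Location 3 has all residuals ≈ 0.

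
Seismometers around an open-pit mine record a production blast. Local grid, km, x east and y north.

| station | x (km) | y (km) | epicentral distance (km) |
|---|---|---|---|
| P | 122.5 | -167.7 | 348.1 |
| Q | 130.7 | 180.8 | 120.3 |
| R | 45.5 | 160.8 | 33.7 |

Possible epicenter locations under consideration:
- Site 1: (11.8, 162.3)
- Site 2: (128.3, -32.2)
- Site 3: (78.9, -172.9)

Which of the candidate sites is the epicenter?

For each candidate, compare |candidate − station| to the reported distance:
Site 1: residuals P 0.0, Q 0.0, R 0.0 → max 0.0 km
Site 2: residuals P 212.5, Q 92.7, R 176.3 → max 212.5 km
Site 3: residuals P 304.2, Q 237.2, R 301.7 → max 304.2 km
Only Site 1 has all residuals ≈ 0.

Site 1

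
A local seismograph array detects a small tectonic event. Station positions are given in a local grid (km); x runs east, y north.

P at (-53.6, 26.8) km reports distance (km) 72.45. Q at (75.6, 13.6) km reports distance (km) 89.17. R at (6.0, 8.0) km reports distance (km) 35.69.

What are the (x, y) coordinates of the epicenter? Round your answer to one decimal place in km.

-4.2 km east, -26.2 km north

Circle about each station: (x + 53.6)² + (y − 26.8)² = 72.45²; (x − 75.6)² + (y − 13.6)² = 89.17²; (x − 6.0)² + (y − 8.0)² = 35.69².
Subtracting the P equation from the Q and R equations removes the quadratic terms:
258.4 x − 26.4 y = -393.17
119.2 x − 37.6 y = 484.03
Solving the 2×2 system: x ≈ -4.2, y ≈ -26.2 km.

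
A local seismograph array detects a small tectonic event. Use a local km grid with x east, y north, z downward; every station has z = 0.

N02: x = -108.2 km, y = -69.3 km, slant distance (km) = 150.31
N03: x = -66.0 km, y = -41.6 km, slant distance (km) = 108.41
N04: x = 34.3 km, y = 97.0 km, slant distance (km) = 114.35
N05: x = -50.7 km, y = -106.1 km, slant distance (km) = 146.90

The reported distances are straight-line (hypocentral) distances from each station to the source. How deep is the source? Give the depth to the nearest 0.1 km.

z ≈ 69.4 km

Each station gives a sphere (x−x_i)² + (y−y_i)² + z² = d_i² (stations at z=0).
Subtracting the N02 sphere from N03 and N04: z² cancels, leaving linear equations in x and y:
84.4 x + 55.4 y = 417.20
285.0 x + 332.6 y = 3592.93
Solving: x ≈ -4.909, y ≈ 15.009 km (keep extra digits for the depth step; rounded: -4.9, 15.0).
Then from the N02 sphere: z² = 150.31² − (x + 108.2)² − (y + 69.3)² with x = -4.909, y = 15.009, so z ≈ 69.398 ≈ 69.4 km.
Check against N05 (with the unrounded solution): distance 146.90 ≈ 146.90 km. ✓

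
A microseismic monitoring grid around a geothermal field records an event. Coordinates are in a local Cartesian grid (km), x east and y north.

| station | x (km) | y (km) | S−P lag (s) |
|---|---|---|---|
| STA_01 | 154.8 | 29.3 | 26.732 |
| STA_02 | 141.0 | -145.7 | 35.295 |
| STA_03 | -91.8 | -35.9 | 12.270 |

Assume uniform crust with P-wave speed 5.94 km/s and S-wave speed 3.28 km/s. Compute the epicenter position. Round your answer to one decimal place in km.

Distance from S−P lag: d = Δt · v_P v_S / (v_P − v_S) = Δt · (5.94·3.28)/(5.94−3.28) ≈ 7.3245·Δt.
So d_STA_01 = 195.80, d_STA_02 = 258.52, d_STA_03 = 89.87 km.
Circle about each station: (x − 154.8)² + (y − 29.3)² = 195.80²; (x − 141.0)² + (y + 145.7)² = 258.52²; (x + 91.8)² + (y + 35.9)² = 89.87².
Subtracting the STA_01 equation from the STA_02 and STA_03 equations removes the quadratic terms:
-27.6 x − 350.0 y = -12206.99
-493.2 x − 130.4 y = 15155.54
Solving the 2×2 system: x ≈ -40.8, y ≈ 38.1 km.

(-40.8, 38.1)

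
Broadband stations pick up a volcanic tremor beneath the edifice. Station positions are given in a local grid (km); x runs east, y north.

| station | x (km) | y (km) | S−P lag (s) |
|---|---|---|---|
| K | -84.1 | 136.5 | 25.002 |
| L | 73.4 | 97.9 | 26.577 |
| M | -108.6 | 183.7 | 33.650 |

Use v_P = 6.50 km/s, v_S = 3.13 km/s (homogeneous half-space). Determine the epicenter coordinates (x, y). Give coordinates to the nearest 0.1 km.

Distance from S−P lag: d = Δt · v_P v_S / (v_P − v_S) = Δt · (6.50·3.13)/(6.50−3.13) ≈ 6.0371·Δt.
So d_K = 150.94, d_L = 160.45, d_M = 203.15 km.
Circle about each station: (x + 84.1)² + (y − 136.5)² = 150.94²; (x − 73.4)² + (y − 97.9)² = 160.45²; (x + 108.6)² + (y − 183.7)² = 203.15².
Subtracting pairs of circle equations eliminates x²+y² and gives linear equations (the radical axes):
315.0 x − 77.2 y = -13694.41
-49.0 x + 94.4 y = 1347.55
Solving the 2×2 system: x ≈ -45.8, y ≈ -9.5 km.

x ≈ -45.8 km, y ≈ -9.5 km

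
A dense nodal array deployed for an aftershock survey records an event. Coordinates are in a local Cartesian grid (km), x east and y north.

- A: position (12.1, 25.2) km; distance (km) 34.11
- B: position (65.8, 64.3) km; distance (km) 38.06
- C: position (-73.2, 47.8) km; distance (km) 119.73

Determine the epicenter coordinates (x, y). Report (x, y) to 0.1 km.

x ≈ 45.5 km, y ≈ 32.1 km

Circle about each station: (x − 12.1)² + (y − 25.2)² = 34.11²; (x − 65.8)² + (y − 64.3)² = 38.06²; (x + 73.2)² + (y − 47.8)² = 119.73².
Subtracting pairs of circle equations eliminates x²+y² and gives linear equations (the radical axes):
107.4 x + 78.2 y = 7397.61
-170.6 x + 45.2 y = -6310.15
Solving the 2×2 system: x ≈ 45.5, y ≈ 32.1 km.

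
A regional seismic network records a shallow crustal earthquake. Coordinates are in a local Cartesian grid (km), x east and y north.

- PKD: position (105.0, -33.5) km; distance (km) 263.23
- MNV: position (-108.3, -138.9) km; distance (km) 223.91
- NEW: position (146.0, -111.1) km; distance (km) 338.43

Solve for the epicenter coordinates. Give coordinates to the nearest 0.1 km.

x ≈ -130.6 km, y ≈ 83.9 km

Circle about each station: (x − 105.0)² + (y + 33.5)² = 263.23²; (x + 108.3)² + (y + 138.9)² = 223.91²; (x − 146.0)² + (y + 111.1)² = 338.43².
Subtracting pairs of circle equations eliminates x²+y² and gives linear equations (the radical axes):
-426.6 x − 210.8 y = 38029.19
82.0 x − 155.2 y = -23732.87
Solving the 2×2 system: x ≈ -130.6, y ≈ 83.9 km.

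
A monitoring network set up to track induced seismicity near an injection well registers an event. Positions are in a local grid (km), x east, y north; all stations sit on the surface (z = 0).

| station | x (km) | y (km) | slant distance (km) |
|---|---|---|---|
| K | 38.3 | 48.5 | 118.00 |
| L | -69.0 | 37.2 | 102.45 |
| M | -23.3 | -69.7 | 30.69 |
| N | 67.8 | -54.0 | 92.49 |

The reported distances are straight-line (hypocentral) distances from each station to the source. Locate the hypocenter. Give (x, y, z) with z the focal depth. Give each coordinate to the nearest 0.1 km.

Each station gives a sphere (x−x_i)² + (y−y_i)² + z² = d_i² (stations at z=0).
Subtracting the K sphere from L and M: z² cancels, leaving linear equations in x and y:
-214.6 x − 22.6 y = 5753.70
-123.2 x − 236.4 y = 14563.96
Solving: x ≈ -21.503, y ≈ -50.401 km (keep extra digits for the depth step; rounded: -21.5, -50.4).
Then from the K sphere: z² = 118.00² − (x − 38.3)² − (y − 48.5)² with x = -21.503, y = -50.401, so z ≈ 23.795 ≈ 23.8 km.

(-21.5, -50.4, 23.8)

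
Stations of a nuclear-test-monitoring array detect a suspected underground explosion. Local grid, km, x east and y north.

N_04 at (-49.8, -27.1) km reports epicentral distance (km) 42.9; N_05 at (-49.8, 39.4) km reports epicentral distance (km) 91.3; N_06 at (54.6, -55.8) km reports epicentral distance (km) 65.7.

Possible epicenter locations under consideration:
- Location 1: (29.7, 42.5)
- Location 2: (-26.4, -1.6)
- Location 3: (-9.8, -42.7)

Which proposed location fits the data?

Location 3

For each candidate, compare |candidate − station| to the reported distance:
Location 1: residuals N_04 62.8, N_05 11.7, N_06 35.7 → max 62.8 km
Location 2: residuals N_04 8.3, N_05 44.1, N_06 31.8 → max 44.1 km
Location 3: residuals N_04 0.0, N_05 0.0, N_06 0.0 → max 0.0 km
Only Location 3 has all residuals ≈ 0.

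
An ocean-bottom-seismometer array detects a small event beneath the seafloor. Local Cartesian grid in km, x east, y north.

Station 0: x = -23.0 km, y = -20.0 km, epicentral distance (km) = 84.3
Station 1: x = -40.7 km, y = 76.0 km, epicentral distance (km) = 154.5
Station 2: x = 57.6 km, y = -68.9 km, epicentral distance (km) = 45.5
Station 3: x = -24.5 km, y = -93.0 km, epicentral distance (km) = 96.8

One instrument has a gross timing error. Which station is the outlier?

Solve using three stations at a time. Using Station 0, Station 1, Station 3 (subtract circle equations pairwise → linear system) gives (x, y) ≈ (58.3, -42.7).
Distances from that point to each station vs reported:
  Station 0: calculated 84.4 vs reported 84.3 → residual 0.1 km
  Station 1: calculated 154.6 vs reported 154.5 → residual 0.1 km
  Station 2: calculated 26.2 vs reported 45.5 → residual 19.3 km
  Station 3: calculated 96.9 vs reported 96.8 → residual 0.1 km
Station 0, Station 1, Station 3 are mutually consistent (residuals ≈ 0); Station 2 is off by 19.3 km.

Station 2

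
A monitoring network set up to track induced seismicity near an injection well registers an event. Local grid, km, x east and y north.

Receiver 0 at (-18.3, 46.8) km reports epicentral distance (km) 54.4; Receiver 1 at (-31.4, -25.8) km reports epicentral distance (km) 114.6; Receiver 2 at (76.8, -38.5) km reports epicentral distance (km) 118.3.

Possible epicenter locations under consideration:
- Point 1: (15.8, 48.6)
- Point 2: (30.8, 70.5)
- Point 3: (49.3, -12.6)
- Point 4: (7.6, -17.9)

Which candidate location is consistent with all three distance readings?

For each candidate, compare |candidate − station| to the reported distance:
Point 1: residuals Receiver 0 20.3, Receiver 1 26.5, Receiver 2 12.0 → max 26.5 km
Point 2: residuals Receiver 0 0.1, Receiver 1 0.0, Receiver 2 0.0 → max 0.1 km
Point 3: residuals Receiver 0 35.6, Receiver 1 32.8, Receiver 2 80.5 → max 80.5 km
Point 4: residuals Receiver 0 15.3, Receiver 1 74.8, Receiver 2 46.1 → max 74.8 km
Only Point 2 has all residuals ≈ 0.

Point 2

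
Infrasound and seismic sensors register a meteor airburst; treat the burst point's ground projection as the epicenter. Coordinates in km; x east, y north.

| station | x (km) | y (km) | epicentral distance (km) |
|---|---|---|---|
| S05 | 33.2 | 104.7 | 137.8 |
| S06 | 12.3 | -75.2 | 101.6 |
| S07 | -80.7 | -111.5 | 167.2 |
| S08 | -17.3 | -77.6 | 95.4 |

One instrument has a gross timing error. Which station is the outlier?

Solve using three stations at a time. Using S05, S07, S08 (subtract circle equations pairwise → linear system) gives (x, y) ≈ (64.8, -29.3).
Distances from that point to each station vs reported:
  S05: calculated 137.7 vs reported 137.8 → residual 0.1 km
  S06: calculated 69.7 vs reported 101.6 → residual 31.9 km
  S07: calculated 167.1 vs reported 167.2 → residual 0.1 km
  S08: calculated 95.3 vs reported 95.4 → residual 0.1 km
S05, S07, S08 are mutually consistent (residuals ≈ 0); S06 is off by 31.9 km.

S06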